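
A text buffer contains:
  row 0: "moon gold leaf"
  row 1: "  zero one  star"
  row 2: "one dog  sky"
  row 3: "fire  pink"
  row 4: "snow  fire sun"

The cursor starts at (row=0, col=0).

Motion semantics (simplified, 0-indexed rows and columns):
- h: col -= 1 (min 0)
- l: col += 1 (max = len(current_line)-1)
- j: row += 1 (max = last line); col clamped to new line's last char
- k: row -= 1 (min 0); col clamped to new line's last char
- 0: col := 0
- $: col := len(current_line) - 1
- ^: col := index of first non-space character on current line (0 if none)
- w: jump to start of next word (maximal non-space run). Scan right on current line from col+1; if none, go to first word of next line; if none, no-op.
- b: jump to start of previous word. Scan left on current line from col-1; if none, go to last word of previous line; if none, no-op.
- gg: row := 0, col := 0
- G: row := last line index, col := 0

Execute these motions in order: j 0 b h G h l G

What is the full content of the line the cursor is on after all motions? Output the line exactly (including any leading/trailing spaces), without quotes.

Answer: snow  fire sun

Derivation:
After 1 (j): row=1 col=0 char='_'
After 2 (0): row=1 col=0 char='_'
After 3 (b): row=0 col=10 char='l'
After 4 (h): row=0 col=9 char='_'
After 5 (G): row=4 col=0 char='s'
After 6 (h): row=4 col=0 char='s'
After 7 (l): row=4 col=1 char='n'
After 8 (G): row=4 col=0 char='s'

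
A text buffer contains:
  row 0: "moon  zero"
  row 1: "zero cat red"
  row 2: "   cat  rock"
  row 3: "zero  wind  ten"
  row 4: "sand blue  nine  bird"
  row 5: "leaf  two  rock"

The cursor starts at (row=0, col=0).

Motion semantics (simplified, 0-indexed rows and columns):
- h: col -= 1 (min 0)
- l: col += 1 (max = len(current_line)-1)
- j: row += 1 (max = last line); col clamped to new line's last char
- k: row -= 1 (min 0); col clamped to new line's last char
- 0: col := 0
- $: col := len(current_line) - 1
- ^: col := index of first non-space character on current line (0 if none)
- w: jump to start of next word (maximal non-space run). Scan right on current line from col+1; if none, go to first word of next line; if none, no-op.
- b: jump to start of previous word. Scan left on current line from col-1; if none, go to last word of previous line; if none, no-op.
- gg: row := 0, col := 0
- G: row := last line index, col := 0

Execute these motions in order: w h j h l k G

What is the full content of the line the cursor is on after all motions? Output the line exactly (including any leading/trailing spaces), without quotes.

After 1 (w): row=0 col=6 char='z'
After 2 (h): row=0 col=5 char='_'
After 3 (j): row=1 col=5 char='c'
After 4 (h): row=1 col=4 char='_'
After 5 (l): row=1 col=5 char='c'
After 6 (k): row=0 col=5 char='_'
After 7 (G): row=5 col=0 char='l'

Answer: leaf  two  rock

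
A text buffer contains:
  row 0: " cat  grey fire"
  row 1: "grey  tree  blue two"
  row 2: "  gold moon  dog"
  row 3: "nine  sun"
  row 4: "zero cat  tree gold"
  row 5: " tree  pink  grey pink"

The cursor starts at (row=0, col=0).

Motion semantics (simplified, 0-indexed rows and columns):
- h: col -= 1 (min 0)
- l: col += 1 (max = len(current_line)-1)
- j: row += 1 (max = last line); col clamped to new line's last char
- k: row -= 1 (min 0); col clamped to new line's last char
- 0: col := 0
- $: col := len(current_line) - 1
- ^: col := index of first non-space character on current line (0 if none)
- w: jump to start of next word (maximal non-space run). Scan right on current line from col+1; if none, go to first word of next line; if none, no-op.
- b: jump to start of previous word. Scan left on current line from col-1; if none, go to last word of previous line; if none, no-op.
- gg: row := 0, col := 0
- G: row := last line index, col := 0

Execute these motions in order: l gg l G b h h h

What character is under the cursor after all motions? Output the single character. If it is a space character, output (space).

Answer: e

Derivation:
After 1 (l): row=0 col=1 char='c'
After 2 (gg): row=0 col=0 char='_'
After 3 (l): row=0 col=1 char='c'
After 4 (G): row=5 col=0 char='_'
After 5 (b): row=4 col=15 char='g'
After 6 (h): row=4 col=14 char='_'
After 7 (h): row=4 col=13 char='e'
After 8 (h): row=4 col=12 char='e'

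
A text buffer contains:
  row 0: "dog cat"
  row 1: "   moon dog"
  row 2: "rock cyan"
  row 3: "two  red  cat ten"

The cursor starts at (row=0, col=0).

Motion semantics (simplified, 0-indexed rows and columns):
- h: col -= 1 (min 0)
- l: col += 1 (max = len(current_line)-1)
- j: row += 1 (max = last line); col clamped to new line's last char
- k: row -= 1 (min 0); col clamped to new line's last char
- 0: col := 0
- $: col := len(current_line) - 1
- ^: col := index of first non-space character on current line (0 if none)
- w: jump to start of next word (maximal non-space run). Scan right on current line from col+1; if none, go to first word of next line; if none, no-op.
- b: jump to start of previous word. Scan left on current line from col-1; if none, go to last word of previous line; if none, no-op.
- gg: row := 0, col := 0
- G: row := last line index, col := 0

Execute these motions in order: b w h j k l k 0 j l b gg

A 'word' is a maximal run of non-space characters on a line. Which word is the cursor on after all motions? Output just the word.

After 1 (b): row=0 col=0 char='d'
After 2 (w): row=0 col=4 char='c'
After 3 (h): row=0 col=3 char='_'
After 4 (j): row=1 col=3 char='m'
After 5 (k): row=0 col=3 char='_'
After 6 (l): row=0 col=4 char='c'
After 7 (k): row=0 col=4 char='c'
After 8 (0): row=0 col=0 char='d'
After 9 (j): row=1 col=0 char='_'
After 10 (l): row=1 col=1 char='_'
After 11 (b): row=0 col=4 char='c'
After 12 (gg): row=0 col=0 char='d'

Answer: dog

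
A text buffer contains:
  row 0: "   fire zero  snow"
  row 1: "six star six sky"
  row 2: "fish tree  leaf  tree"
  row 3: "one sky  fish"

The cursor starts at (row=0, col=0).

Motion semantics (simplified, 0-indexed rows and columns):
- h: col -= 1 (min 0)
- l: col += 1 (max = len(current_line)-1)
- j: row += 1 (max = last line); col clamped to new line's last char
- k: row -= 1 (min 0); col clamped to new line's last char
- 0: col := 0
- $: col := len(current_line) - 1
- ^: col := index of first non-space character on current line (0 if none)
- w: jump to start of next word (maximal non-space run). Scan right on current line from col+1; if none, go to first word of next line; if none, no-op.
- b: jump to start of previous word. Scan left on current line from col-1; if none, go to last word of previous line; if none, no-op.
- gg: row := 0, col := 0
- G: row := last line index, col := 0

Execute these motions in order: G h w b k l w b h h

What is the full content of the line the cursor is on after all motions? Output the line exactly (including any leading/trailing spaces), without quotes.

After 1 (G): row=3 col=0 char='o'
After 2 (h): row=3 col=0 char='o'
After 3 (w): row=3 col=4 char='s'
After 4 (b): row=3 col=0 char='o'
After 5 (k): row=2 col=0 char='f'
After 6 (l): row=2 col=1 char='i'
After 7 (w): row=2 col=5 char='t'
After 8 (b): row=2 col=0 char='f'
After 9 (h): row=2 col=0 char='f'
After 10 (h): row=2 col=0 char='f'

Answer: fish tree  leaf  tree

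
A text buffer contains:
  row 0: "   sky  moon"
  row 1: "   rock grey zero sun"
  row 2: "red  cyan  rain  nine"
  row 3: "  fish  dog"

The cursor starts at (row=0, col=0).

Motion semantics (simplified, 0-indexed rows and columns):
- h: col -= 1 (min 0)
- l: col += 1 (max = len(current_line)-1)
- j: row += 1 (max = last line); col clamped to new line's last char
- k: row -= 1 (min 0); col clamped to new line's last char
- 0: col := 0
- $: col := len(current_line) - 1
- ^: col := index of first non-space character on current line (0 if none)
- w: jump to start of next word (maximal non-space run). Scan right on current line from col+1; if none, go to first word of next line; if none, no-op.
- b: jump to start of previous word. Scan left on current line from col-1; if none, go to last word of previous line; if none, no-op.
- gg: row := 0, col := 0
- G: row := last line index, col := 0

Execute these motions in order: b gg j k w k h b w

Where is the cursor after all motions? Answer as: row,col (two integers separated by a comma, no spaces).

After 1 (b): row=0 col=0 char='_'
After 2 (gg): row=0 col=0 char='_'
After 3 (j): row=1 col=0 char='_'
After 4 (k): row=0 col=0 char='_'
After 5 (w): row=0 col=3 char='s'
After 6 (k): row=0 col=3 char='s'
After 7 (h): row=0 col=2 char='_'
After 8 (b): row=0 col=2 char='_'
After 9 (w): row=0 col=3 char='s'

Answer: 0,3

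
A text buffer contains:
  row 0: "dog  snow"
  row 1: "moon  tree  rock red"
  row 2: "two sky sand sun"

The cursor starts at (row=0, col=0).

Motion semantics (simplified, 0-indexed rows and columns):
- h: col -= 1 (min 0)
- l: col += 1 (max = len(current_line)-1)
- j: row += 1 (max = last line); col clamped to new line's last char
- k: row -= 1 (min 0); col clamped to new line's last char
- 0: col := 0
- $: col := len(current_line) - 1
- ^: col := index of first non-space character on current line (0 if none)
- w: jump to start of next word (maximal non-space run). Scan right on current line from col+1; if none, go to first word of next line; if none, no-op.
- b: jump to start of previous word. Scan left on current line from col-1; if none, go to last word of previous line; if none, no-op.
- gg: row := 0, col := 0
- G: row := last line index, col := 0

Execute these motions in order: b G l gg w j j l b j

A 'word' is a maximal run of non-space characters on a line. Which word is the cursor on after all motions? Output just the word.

Answer: sky

Derivation:
After 1 (b): row=0 col=0 char='d'
After 2 (G): row=2 col=0 char='t'
After 3 (l): row=2 col=1 char='w'
After 4 (gg): row=0 col=0 char='d'
After 5 (w): row=0 col=5 char='s'
After 6 (j): row=1 col=5 char='_'
After 7 (j): row=2 col=5 char='k'
After 8 (l): row=2 col=6 char='y'
After 9 (b): row=2 col=4 char='s'
After 10 (j): row=2 col=4 char='s'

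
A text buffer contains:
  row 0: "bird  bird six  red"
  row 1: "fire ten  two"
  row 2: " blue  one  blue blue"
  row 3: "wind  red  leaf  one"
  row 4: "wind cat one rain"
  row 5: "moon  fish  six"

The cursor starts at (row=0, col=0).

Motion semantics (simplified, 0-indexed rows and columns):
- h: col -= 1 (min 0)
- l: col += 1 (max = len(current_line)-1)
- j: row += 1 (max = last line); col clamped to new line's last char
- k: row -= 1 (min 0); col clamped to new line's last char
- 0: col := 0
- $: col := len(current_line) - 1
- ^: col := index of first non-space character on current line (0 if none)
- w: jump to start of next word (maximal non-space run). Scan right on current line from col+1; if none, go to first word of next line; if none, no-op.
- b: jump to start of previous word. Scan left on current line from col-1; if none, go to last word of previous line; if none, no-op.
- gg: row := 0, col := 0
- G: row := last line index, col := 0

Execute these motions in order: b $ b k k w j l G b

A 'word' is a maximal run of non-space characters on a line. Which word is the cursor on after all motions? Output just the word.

After 1 (b): row=0 col=0 char='b'
After 2 ($): row=0 col=18 char='d'
After 3 (b): row=0 col=16 char='r'
After 4 (k): row=0 col=16 char='r'
After 5 (k): row=0 col=16 char='r'
After 6 (w): row=1 col=0 char='f'
After 7 (j): row=2 col=0 char='_'
After 8 (l): row=2 col=1 char='b'
After 9 (G): row=5 col=0 char='m'
After 10 (b): row=4 col=13 char='r'

Answer: rain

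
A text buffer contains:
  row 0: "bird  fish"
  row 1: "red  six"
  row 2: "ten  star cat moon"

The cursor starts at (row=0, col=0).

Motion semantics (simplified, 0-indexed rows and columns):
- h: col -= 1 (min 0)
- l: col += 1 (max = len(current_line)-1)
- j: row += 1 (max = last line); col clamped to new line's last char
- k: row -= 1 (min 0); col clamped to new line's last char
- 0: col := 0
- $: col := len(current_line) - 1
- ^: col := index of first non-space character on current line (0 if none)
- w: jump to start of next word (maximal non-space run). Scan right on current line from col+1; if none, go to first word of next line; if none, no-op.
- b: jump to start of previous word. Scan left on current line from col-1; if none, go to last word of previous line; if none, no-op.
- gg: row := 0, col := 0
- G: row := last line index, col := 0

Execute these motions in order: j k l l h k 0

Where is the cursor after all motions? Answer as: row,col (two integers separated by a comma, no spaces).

Answer: 0,0

Derivation:
After 1 (j): row=1 col=0 char='r'
After 2 (k): row=0 col=0 char='b'
After 3 (l): row=0 col=1 char='i'
After 4 (l): row=0 col=2 char='r'
After 5 (h): row=0 col=1 char='i'
After 6 (k): row=0 col=1 char='i'
After 7 (0): row=0 col=0 char='b'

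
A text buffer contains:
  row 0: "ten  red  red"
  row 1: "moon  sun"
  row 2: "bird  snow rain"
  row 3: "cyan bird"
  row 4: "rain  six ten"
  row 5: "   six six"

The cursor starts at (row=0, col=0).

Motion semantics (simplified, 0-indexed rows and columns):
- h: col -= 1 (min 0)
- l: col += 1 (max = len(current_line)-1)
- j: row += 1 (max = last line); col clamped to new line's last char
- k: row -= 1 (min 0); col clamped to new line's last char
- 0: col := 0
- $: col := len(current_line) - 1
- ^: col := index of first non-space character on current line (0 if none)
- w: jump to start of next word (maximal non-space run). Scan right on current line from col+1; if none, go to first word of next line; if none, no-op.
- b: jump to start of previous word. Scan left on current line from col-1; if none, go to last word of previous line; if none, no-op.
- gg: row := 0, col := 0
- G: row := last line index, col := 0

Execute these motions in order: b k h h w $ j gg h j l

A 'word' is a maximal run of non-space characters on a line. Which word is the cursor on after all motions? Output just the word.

Answer: moon

Derivation:
After 1 (b): row=0 col=0 char='t'
After 2 (k): row=0 col=0 char='t'
After 3 (h): row=0 col=0 char='t'
After 4 (h): row=0 col=0 char='t'
After 5 (w): row=0 col=5 char='r'
After 6 ($): row=0 col=12 char='d'
After 7 (j): row=1 col=8 char='n'
After 8 (gg): row=0 col=0 char='t'
After 9 (h): row=0 col=0 char='t'
After 10 (j): row=1 col=0 char='m'
After 11 (l): row=1 col=1 char='o'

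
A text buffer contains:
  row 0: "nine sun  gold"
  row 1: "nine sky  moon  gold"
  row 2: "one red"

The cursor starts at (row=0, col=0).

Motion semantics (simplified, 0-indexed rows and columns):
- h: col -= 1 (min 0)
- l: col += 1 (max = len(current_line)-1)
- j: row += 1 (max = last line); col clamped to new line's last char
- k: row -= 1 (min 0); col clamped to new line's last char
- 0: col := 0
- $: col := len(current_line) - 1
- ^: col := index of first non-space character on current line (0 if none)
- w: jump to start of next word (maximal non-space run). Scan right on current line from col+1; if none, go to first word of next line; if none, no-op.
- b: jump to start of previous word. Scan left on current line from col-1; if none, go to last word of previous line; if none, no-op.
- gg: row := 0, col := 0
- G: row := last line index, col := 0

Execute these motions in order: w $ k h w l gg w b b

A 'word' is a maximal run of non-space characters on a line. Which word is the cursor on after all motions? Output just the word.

Answer: nine

Derivation:
After 1 (w): row=0 col=5 char='s'
After 2 ($): row=0 col=13 char='d'
After 3 (k): row=0 col=13 char='d'
After 4 (h): row=0 col=12 char='l'
After 5 (w): row=1 col=0 char='n'
After 6 (l): row=1 col=1 char='i'
After 7 (gg): row=0 col=0 char='n'
After 8 (w): row=0 col=5 char='s'
After 9 (b): row=0 col=0 char='n'
After 10 (b): row=0 col=0 char='n'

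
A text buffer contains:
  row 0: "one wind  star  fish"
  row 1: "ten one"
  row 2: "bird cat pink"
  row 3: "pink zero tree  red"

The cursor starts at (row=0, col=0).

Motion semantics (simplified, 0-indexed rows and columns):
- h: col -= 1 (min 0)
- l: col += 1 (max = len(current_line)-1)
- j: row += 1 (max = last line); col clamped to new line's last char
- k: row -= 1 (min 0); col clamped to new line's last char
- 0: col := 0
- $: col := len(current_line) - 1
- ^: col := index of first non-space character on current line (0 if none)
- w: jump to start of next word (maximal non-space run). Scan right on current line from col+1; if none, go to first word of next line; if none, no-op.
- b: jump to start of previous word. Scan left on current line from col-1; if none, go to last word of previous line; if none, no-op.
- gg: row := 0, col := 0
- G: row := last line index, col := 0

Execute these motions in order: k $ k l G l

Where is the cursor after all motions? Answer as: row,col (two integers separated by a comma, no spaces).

Answer: 3,1

Derivation:
After 1 (k): row=0 col=0 char='o'
After 2 ($): row=0 col=19 char='h'
After 3 (k): row=0 col=19 char='h'
After 4 (l): row=0 col=19 char='h'
After 5 (G): row=3 col=0 char='p'
After 6 (l): row=3 col=1 char='i'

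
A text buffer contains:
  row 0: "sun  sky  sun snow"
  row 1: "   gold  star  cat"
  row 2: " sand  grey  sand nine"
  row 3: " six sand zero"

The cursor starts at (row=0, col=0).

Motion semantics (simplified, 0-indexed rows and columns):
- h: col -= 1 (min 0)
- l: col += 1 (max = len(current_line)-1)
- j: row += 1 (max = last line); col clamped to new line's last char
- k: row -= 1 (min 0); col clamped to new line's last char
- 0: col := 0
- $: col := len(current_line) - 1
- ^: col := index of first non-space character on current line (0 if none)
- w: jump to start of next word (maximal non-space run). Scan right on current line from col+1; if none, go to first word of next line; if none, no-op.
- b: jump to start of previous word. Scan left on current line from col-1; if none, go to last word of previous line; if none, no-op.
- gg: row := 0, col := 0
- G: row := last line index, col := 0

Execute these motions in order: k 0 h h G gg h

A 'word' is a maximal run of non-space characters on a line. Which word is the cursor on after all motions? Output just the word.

Answer: sun

Derivation:
After 1 (k): row=0 col=0 char='s'
After 2 (0): row=0 col=0 char='s'
After 3 (h): row=0 col=0 char='s'
After 4 (h): row=0 col=0 char='s'
After 5 (G): row=3 col=0 char='_'
After 6 (gg): row=0 col=0 char='s'
After 7 (h): row=0 col=0 char='s'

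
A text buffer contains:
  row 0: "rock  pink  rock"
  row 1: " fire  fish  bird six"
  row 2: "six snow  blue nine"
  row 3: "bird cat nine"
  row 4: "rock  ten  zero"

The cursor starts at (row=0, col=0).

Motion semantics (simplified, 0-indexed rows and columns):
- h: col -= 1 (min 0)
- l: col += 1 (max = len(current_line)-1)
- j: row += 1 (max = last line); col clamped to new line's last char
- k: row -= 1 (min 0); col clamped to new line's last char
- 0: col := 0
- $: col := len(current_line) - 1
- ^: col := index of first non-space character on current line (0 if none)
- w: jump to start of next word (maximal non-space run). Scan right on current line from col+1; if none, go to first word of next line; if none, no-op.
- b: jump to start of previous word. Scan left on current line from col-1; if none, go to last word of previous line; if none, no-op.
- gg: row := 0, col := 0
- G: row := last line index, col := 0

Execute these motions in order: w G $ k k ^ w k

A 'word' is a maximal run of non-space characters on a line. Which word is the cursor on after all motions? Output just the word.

Answer: fire

Derivation:
After 1 (w): row=0 col=6 char='p'
After 2 (G): row=4 col=0 char='r'
After 3 ($): row=4 col=14 char='o'
After 4 (k): row=3 col=12 char='e'
After 5 (k): row=2 col=12 char='u'
After 6 (^): row=2 col=0 char='s'
After 7 (w): row=2 col=4 char='s'
After 8 (k): row=1 col=4 char='e'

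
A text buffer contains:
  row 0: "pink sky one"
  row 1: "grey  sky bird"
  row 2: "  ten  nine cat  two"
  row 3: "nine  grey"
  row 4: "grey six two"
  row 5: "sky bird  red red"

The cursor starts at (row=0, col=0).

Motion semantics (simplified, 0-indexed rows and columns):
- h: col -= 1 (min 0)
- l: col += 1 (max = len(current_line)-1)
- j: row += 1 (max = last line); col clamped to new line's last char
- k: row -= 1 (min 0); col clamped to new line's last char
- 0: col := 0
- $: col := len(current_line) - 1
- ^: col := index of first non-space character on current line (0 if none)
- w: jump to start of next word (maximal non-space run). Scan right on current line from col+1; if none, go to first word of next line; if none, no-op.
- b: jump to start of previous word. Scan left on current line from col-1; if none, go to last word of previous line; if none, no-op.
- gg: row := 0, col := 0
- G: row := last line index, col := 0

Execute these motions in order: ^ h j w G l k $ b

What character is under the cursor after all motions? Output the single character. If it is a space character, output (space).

After 1 (^): row=0 col=0 char='p'
After 2 (h): row=0 col=0 char='p'
After 3 (j): row=1 col=0 char='g'
After 4 (w): row=1 col=6 char='s'
After 5 (G): row=5 col=0 char='s'
After 6 (l): row=5 col=1 char='k'
After 7 (k): row=4 col=1 char='r'
After 8 ($): row=4 col=11 char='o'
After 9 (b): row=4 col=9 char='t'

Answer: t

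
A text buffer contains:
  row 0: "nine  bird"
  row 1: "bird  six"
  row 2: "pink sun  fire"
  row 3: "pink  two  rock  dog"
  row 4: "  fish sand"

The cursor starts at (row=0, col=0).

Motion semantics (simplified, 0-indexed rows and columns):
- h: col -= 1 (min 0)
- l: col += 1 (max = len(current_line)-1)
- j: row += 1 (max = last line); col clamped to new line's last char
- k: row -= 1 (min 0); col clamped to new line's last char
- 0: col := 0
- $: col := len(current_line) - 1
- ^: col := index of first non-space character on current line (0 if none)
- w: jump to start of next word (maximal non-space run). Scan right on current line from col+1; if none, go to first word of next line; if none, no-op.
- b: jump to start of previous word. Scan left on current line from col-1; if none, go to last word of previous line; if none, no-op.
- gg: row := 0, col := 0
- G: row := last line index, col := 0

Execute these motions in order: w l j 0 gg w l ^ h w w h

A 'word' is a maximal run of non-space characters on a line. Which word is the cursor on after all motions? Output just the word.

After 1 (w): row=0 col=6 char='b'
After 2 (l): row=0 col=7 char='i'
After 3 (j): row=1 col=7 char='i'
After 4 (0): row=1 col=0 char='b'
After 5 (gg): row=0 col=0 char='n'
After 6 (w): row=0 col=6 char='b'
After 7 (l): row=0 col=7 char='i'
After 8 (^): row=0 col=0 char='n'
After 9 (h): row=0 col=0 char='n'
After 10 (w): row=0 col=6 char='b'
After 11 (w): row=1 col=0 char='b'
After 12 (h): row=1 col=0 char='b'

Answer: bird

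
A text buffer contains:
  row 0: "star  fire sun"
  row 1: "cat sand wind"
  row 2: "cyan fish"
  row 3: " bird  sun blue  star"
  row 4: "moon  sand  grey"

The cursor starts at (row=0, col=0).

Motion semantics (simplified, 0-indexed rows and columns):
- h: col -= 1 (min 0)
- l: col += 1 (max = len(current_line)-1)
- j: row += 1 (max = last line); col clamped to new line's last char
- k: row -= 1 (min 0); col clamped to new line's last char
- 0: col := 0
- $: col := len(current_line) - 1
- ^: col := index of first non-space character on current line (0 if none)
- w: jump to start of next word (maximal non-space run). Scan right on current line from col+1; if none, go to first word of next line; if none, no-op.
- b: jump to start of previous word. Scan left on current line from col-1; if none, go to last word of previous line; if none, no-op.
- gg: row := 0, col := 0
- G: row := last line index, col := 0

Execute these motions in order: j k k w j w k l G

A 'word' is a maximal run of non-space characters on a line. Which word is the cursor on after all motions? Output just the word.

Answer: moon

Derivation:
After 1 (j): row=1 col=0 char='c'
After 2 (k): row=0 col=0 char='s'
After 3 (k): row=0 col=0 char='s'
After 4 (w): row=0 col=6 char='f'
After 5 (j): row=1 col=6 char='n'
After 6 (w): row=1 col=9 char='w'
After 7 (k): row=0 col=9 char='e'
After 8 (l): row=0 col=10 char='_'
After 9 (G): row=4 col=0 char='m'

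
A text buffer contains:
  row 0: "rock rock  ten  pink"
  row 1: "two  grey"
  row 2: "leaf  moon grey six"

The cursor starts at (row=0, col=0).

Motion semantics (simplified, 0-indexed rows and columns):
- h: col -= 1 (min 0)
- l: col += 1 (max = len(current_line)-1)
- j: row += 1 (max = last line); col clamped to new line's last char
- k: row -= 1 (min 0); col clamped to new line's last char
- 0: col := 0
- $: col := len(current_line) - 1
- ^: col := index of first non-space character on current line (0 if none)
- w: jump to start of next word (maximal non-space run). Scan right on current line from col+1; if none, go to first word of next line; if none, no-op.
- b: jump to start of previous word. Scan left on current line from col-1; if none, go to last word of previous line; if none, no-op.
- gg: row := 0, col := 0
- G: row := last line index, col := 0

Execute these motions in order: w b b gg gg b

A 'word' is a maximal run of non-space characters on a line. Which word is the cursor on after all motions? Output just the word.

Answer: rock

Derivation:
After 1 (w): row=0 col=5 char='r'
After 2 (b): row=0 col=0 char='r'
After 3 (b): row=0 col=0 char='r'
After 4 (gg): row=0 col=0 char='r'
After 5 (gg): row=0 col=0 char='r'
After 6 (b): row=0 col=0 char='r'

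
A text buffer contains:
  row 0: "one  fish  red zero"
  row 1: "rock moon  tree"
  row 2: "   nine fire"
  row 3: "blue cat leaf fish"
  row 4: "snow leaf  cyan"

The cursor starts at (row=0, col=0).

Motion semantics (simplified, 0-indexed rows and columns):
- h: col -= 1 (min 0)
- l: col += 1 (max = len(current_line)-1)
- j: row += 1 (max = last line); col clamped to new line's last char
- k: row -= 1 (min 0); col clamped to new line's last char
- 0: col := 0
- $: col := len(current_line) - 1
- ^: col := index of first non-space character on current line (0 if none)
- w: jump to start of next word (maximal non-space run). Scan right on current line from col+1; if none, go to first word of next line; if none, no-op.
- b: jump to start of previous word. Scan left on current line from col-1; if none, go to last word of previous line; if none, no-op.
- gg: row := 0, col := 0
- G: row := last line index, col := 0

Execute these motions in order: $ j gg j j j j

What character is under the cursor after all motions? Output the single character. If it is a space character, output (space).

After 1 ($): row=0 col=18 char='o'
After 2 (j): row=1 col=14 char='e'
After 3 (gg): row=0 col=0 char='o'
After 4 (j): row=1 col=0 char='r'
After 5 (j): row=2 col=0 char='_'
After 6 (j): row=3 col=0 char='b'
After 7 (j): row=4 col=0 char='s'

Answer: s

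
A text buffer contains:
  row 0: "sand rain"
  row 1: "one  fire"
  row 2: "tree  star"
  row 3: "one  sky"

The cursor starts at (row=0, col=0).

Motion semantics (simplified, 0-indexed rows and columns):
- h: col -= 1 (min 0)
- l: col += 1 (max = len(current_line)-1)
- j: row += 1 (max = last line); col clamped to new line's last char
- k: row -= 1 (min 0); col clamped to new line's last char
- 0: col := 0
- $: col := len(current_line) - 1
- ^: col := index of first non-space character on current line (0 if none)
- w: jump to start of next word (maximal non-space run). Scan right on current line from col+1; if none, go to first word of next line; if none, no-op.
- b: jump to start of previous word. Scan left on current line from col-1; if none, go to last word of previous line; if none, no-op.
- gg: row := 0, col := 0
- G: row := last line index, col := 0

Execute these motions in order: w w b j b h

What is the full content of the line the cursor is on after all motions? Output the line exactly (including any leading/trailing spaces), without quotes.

Answer: one  fire

Derivation:
After 1 (w): row=0 col=5 char='r'
After 2 (w): row=1 col=0 char='o'
After 3 (b): row=0 col=5 char='r'
After 4 (j): row=1 col=5 char='f'
After 5 (b): row=1 col=0 char='o'
After 6 (h): row=1 col=0 char='o'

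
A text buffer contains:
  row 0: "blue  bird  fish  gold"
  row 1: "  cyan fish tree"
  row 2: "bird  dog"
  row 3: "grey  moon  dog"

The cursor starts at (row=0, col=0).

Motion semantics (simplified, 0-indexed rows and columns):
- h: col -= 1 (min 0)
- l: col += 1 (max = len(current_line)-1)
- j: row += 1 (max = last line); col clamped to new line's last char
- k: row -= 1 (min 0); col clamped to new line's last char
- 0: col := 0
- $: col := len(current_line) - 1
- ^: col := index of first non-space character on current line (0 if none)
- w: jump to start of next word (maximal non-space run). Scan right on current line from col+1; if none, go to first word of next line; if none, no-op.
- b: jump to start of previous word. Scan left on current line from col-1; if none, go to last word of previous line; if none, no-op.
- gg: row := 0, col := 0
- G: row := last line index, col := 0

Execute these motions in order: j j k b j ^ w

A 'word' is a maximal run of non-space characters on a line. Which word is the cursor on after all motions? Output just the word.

Answer: fish

Derivation:
After 1 (j): row=1 col=0 char='_'
After 2 (j): row=2 col=0 char='b'
After 3 (k): row=1 col=0 char='_'
After 4 (b): row=0 col=18 char='g'
After 5 (j): row=1 col=15 char='e'
After 6 (^): row=1 col=2 char='c'
After 7 (w): row=1 col=7 char='f'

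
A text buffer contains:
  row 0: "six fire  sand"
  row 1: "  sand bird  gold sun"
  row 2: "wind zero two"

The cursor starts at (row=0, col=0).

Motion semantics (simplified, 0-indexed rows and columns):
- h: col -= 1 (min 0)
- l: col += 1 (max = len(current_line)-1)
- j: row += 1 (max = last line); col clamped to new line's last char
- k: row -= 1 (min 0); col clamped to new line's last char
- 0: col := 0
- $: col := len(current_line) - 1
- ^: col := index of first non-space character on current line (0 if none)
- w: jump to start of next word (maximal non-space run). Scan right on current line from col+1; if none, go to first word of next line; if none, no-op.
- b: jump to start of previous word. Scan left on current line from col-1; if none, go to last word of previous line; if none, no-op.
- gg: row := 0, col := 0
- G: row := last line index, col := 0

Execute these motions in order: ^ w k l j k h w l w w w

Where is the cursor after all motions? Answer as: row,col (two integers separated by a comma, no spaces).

Answer: 1,13

Derivation:
After 1 (^): row=0 col=0 char='s'
After 2 (w): row=0 col=4 char='f'
After 3 (k): row=0 col=4 char='f'
After 4 (l): row=0 col=5 char='i'
After 5 (j): row=1 col=5 char='d'
After 6 (k): row=0 col=5 char='i'
After 7 (h): row=0 col=4 char='f'
After 8 (w): row=0 col=10 char='s'
After 9 (l): row=0 col=11 char='a'
After 10 (w): row=1 col=2 char='s'
After 11 (w): row=1 col=7 char='b'
After 12 (w): row=1 col=13 char='g'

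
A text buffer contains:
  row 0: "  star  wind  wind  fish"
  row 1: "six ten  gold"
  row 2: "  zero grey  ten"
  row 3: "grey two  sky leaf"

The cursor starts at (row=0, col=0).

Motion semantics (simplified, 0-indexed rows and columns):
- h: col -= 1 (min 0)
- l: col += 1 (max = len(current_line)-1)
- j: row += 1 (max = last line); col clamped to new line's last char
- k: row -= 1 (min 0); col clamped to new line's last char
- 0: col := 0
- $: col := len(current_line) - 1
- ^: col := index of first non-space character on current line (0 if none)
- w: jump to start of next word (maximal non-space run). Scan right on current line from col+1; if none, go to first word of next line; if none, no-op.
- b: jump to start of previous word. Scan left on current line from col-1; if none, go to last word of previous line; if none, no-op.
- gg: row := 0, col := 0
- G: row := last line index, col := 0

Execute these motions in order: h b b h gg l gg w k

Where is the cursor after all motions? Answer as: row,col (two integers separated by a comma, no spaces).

Answer: 0,2

Derivation:
After 1 (h): row=0 col=0 char='_'
After 2 (b): row=0 col=0 char='_'
After 3 (b): row=0 col=0 char='_'
After 4 (h): row=0 col=0 char='_'
After 5 (gg): row=0 col=0 char='_'
After 6 (l): row=0 col=1 char='_'
After 7 (gg): row=0 col=0 char='_'
After 8 (w): row=0 col=2 char='s'
After 9 (k): row=0 col=2 char='s'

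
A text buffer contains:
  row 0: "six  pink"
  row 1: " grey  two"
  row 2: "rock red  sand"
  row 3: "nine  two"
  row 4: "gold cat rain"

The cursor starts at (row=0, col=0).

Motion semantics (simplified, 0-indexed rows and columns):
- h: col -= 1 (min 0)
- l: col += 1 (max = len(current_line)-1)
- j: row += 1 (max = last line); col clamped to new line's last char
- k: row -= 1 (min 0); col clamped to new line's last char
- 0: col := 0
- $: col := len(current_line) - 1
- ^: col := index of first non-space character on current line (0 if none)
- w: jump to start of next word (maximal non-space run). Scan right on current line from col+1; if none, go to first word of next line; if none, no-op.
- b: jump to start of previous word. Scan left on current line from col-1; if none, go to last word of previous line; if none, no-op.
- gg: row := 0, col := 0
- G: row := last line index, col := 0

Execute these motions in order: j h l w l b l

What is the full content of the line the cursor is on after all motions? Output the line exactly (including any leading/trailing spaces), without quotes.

After 1 (j): row=1 col=0 char='_'
After 2 (h): row=1 col=0 char='_'
After 3 (l): row=1 col=1 char='g'
After 4 (w): row=1 col=7 char='t'
After 5 (l): row=1 col=8 char='w'
After 6 (b): row=1 col=7 char='t'
After 7 (l): row=1 col=8 char='w'

Answer:  grey  two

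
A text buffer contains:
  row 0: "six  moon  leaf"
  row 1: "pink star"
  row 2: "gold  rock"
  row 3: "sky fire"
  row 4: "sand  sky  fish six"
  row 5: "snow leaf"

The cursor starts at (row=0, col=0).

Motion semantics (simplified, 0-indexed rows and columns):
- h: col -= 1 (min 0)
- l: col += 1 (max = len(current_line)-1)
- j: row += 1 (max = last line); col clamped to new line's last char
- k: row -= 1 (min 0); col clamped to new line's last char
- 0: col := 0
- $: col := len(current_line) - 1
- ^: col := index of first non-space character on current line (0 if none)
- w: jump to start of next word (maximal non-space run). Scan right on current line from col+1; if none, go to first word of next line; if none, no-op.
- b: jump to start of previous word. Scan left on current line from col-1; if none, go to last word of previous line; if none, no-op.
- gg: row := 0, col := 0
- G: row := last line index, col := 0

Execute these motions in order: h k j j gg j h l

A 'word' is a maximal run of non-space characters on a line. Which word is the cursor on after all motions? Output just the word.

After 1 (h): row=0 col=0 char='s'
After 2 (k): row=0 col=0 char='s'
After 3 (j): row=1 col=0 char='p'
After 4 (j): row=2 col=0 char='g'
After 5 (gg): row=0 col=0 char='s'
After 6 (j): row=1 col=0 char='p'
After 7 (h): row=1 col=0 char='p'
After 8 (l): row=1 col=1 char='i'

Answer: pink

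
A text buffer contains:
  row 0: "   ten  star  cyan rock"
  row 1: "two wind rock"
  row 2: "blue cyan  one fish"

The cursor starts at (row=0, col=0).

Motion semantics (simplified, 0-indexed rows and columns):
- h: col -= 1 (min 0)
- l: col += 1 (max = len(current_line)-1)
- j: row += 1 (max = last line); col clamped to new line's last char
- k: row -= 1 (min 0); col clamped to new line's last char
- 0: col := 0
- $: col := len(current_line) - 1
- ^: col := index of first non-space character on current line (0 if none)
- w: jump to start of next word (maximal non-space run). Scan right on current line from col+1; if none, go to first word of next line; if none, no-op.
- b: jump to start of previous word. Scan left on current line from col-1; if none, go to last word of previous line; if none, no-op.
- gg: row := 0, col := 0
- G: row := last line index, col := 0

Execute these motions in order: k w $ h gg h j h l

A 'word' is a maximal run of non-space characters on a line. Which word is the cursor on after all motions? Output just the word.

After 1 (k): row=0 col=0 char='_'
After 2 (w): row=0 col=3 char='t'
After 3 ($): row=0 col=22 char='k'
After 4 (h): row=0 col=21 char='c'
After 5 (gg): row=0 col=0 char='_'
After 6 (h): row=0 col=0 char='_'
After 7 (j): row=1 col=0 char='t'
After 8 (h): row=1 col=0 char='t'
After 9 (l): row=1 col=1 char='w'

Answer: two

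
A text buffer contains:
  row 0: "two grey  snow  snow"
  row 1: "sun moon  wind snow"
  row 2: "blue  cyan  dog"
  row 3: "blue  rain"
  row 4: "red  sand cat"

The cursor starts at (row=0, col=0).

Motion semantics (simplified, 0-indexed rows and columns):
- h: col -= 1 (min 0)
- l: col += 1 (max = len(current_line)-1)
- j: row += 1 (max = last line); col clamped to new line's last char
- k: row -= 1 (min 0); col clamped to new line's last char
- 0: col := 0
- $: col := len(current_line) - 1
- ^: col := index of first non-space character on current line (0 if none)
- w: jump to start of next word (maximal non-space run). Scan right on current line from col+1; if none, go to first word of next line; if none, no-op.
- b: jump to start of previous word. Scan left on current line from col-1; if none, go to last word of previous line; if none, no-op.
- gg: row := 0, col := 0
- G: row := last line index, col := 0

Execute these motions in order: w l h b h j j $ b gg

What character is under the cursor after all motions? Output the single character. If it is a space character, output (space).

Answer: t

Derivation:
After 1 (w): row=0 col=4 char='g'
After 2 (l): row=0 col=5 char='r'
After 3 (h): row=0 col=4 char='g'
After 4 (b): row=0 col=0 char='t'
After 5 (h): row=0 col=0 char='t'
After 6 (j): row=1 col=0 char='s'
After 7 (j): row=2 col=0 char='b'
After 8 ($): row=2 col=14 char='g'
After 9 (b): row=2 col=12 char='d'
After 10 (gg): row=0 col=0 char='t'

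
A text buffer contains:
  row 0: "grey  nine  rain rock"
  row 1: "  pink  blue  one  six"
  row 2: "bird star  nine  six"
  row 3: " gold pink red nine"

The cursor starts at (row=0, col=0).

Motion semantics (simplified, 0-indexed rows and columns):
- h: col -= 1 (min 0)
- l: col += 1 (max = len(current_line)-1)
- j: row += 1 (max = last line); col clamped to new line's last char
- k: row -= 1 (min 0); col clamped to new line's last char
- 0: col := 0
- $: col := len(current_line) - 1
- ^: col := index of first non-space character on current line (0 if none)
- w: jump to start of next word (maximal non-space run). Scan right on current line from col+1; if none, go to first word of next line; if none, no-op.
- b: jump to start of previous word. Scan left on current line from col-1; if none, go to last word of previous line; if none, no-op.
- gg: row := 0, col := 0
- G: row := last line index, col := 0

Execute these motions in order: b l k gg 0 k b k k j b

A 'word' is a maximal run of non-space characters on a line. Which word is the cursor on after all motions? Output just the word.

After 1 (b): row=0 col=0 char='g'
After 2 (l): row=0 col=1 char='r'
After 3 (k): row=0 col=1 char='r'
After 4 (gg): row=0 col=0 char='g'
After 5 (0): row=0 col=0 char='g'
After 6 (k): row=0 col=0 char='g'
After 7 (b): row=0 col=0 char='g'
After 8 (k): row=0 col=0 char='g'
After 9 (k): row=0 col=0 char='g'
After 10 (j): row=1 col=0 char='_'
After 11 (b): row=0 col=17 char='r'

Answer: rock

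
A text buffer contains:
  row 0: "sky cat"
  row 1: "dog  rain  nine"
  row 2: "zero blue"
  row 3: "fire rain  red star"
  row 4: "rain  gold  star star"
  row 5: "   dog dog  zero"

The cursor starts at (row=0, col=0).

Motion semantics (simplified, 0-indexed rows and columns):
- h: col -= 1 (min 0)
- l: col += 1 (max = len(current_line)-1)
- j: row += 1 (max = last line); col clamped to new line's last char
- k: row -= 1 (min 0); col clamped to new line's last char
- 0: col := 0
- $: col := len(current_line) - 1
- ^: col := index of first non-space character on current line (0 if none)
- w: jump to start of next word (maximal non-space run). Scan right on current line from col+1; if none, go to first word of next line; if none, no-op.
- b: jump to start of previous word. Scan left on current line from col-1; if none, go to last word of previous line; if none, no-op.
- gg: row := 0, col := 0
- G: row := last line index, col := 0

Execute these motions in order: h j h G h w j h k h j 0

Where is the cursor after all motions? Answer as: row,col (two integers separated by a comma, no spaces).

After 1 (h): row=0 col=0 char='s'
After 2 (j): row=1 col=0 char='d'
After 3 (h): row=1 col=0 char='d'
After 4 (G): row=5 col=0 char='_'
After 5 (h): row=5 col=0 char='_'
After 6 (w): row=5 col=3 char='d'
After 7 (j): row=5 col=3 char='d'
After 8 (h): row=5 col=2 char='_'
After 9 (k): row=4 col=2 char='i'
After 10 (h): row=4 col=1 char='a'
After 11 (j): row=5 col=1 char='_'
After 12 (0): row=5 col=0 char='_'

Answer: 5,0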